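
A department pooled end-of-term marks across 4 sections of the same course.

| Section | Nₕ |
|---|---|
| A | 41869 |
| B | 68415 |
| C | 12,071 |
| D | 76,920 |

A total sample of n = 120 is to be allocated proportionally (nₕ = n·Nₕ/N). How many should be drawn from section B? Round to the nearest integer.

N = 41869 + 68415 + 12071 + 76920 = 199275.
n_B = 120·68415/199275 = 41.198... → 41.

41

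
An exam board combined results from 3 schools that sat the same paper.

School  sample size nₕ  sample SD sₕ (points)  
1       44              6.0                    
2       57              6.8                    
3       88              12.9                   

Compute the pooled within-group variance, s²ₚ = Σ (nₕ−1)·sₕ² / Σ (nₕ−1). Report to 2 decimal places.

1: (44−1)·6.0² = 43·36 = 1548
2: (57−1)·6.8² = 56·46.24 = 2589.44
3: (88−1)·12.9² = 87·166.41 = 14477.67
Numerator = 18615.11; denominator = Σ(nₕ−1) = 186.
s²ₚ = 18615.11/186 = 100.0812... → 100.08.

100.08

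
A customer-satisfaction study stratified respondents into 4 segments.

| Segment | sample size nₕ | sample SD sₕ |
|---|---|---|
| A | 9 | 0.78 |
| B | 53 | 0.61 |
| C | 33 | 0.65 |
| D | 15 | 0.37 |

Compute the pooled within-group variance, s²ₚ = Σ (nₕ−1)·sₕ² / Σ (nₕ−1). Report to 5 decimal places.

A: (9−1)·0.78² = 8·0.6084 = 4.8672
B: (53−1)·0.61² = 52·0.3721 = 19.3492
C: (33−1)·0.65² = 32·0.4225 = 13.52
D: (15−1)·0.37² = 14·0.1369 = 1.9166
Numerator = 39.653; denominator = Σ(nₕ−1) = 106.
s²ₚ = 39.653/106 = 0.3740849... → 0.37408.

0.37408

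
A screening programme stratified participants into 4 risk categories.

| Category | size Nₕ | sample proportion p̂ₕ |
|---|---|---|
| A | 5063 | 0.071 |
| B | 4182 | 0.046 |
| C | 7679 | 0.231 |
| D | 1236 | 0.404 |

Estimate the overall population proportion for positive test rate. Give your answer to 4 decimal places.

0.1556

Wₕ = Nₕ/N with N = 18160: 0.2788, 0.2303, 0.4229, 0.0681.
p̂_st = 0.2788·0.071 + 0.2303·0.046 + 0.4229·0.231 + 0.0681·0.404 ≈ 0.155564... → 0.1556.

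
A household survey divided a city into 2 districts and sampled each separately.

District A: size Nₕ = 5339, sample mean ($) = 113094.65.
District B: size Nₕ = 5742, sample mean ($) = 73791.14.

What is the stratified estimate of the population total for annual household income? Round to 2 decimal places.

1027521062.23

Population total = Σ Nₕ·x̄ₕ (each stratum's size times its mean).
5339·113094.65 + 5742·73791.14 = 603812336.35 + 423708725.88 = 1027521062.23.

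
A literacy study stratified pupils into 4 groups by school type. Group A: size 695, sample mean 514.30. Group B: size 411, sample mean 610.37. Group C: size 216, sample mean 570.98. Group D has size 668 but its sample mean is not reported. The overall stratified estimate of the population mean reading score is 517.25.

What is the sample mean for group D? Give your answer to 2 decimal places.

N = 695 + 411 + 216 + 668 = 1990.
Overall total = μ·N = 517.25·1990 = 1029327.5.
Subtract the known strata: 695·514.30 + 411·610.37 + 216·570.98 = 731632.25.
Remaining total for group D: 1029327.5 − 731632.25 = 297695.25.
Divide by its size: 297695.25 / 668 = 445.6516... → 445.65.

445.65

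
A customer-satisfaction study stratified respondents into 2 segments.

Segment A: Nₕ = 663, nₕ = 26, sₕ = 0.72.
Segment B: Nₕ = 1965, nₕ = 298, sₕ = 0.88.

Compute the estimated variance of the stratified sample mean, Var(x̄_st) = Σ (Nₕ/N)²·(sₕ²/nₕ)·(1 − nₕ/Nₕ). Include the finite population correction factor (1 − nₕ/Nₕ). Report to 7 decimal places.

N = 2628. Term for each stratum: Wₕ²sₕ²/nₕ·(1−nₕ/Nₕ).
Var(x̄_st) = 0.0012192531 + 0.0012325272 = 0.0024517803 → 0.0024518.

0.0024518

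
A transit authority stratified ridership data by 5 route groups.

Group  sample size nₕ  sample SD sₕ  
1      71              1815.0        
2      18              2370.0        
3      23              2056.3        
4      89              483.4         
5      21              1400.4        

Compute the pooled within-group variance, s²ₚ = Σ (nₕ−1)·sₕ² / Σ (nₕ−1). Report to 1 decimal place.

1: (71−1)·1815.0² = 70·3294225 = 230595750
2: (18−1)·2370.0² = 17·5616900 = 95487300
3: (23−1)·2056.3² = 22·4228369.69 = 93024133.18
4: (89−1)·483.4² = 88·233675.56 = 20563449.28
5: (21−1)·1400.4² = 20·1961120.16 = 39222403.2
Numerator = 478893035.66; denominator = Σ(nₕ−1) = 217.
s²ₚ = 478893035.66/217 = 2206880.349... → 2206880.3.

2206880.3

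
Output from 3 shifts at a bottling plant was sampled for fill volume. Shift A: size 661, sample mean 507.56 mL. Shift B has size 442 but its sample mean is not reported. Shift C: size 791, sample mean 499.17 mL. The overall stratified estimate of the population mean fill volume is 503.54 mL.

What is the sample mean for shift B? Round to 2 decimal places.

505.35

N = 661 + 442 + 791 = 1894.
Overall total = μ·N = 503.54·1894 = 953704.76.
Subtract the known strata: 661·507.56 + 791·499.17 = 730340.63.
Remaining total for shift B: 953704.76 − 730340.63 = 223364.13.
Divide by its size: 223364.13 / 442 = 505.3487... → 505.35.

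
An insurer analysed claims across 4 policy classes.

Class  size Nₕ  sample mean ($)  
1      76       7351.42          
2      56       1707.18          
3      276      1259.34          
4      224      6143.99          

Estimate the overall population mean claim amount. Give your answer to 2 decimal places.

3762.88

N = 632; weights Wₕ = Nₕ/N = (0.1203, 0.0886, 0.4367, 0.3544).
x̄_st = Σ Wₕ·x̄ₕ = 0.1203·7351.42 + 0.0886·1707.18 + 0.4367·1259.34 + 0.3544·6143.99 ≈ 3762.8823...
→ 3762.88.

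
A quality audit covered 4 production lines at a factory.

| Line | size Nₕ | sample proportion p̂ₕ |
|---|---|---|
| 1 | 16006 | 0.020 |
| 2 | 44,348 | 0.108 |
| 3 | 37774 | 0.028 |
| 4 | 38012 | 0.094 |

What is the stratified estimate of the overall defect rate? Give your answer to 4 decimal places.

N = 16006 + 44348 + 37774 + 38012 = 136140.
Overall proportion = Σ (Nₕ/N)·p̂ₕ.
Σ Nₕp̂ₕ = 320.12 + 4789.584 + 1057.672 + 3573.128 = 9740.504.
9740.504 / 136140 = 0.071548... → 0.0715.

0.0715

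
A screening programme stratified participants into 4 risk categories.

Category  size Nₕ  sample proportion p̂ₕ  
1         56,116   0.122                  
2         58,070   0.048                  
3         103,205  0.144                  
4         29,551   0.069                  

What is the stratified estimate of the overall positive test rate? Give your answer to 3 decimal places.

0.107

N = 56116 + 58070 + 103205 + 29551 = 246942.
Overall proportion = Σ (Nₕ/N)·p̂ₕ.
Σ Nₕp̂ₕ = 6846.152 + 2787.36 + 14861.52 + 2039.019 = 26534.051.
26534.051 / 246942 = 0.10745... → 0.107.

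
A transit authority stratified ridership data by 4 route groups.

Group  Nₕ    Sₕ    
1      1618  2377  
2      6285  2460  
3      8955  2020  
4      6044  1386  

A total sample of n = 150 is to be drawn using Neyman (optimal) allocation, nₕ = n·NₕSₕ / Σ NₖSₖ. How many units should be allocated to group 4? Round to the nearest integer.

27

1: NₕSₕ = 1618·2377 = 3845986
2: NₕSₕ = 6285·2460 = 15461100
3: NₕSₕ = 8955·2020 = 18089100
4: NₕSₕ = 6044·1386 = 8376984
Σ NₕSₕ = 45773170.
n_4 = 150·8376984/45773170 = 27.452... → 27.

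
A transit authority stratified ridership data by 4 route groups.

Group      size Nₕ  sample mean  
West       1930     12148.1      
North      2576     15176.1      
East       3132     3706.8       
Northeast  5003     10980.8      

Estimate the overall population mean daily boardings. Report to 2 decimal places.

N = 12641; weights Wₕ = Nₕ/N = (0.1527, 0.2038, 0.2478, 0.3958).
x̄_st = Σ Wₕ·x̄ₕ = 0.1527·12148.1 + 0.2038·15176.1 + 0.2478·3706.8 + 0.3958·10980.8 ≈ 10211.7005...
→ 10211.70.

10211.70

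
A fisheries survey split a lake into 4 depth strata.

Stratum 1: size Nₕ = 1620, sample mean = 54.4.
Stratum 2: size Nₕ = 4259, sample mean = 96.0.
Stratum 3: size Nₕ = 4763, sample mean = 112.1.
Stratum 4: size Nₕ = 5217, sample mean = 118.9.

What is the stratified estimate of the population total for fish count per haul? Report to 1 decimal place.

1651225.6

Estimate total by summing Nₕ·x̄ₕ over strata.
1620·54.4 + 4259·96.0 + 4763·112.1 + 5217·118.9 = 88128 + 408864 + 533932.3 + 620301.3 = 1651225.6.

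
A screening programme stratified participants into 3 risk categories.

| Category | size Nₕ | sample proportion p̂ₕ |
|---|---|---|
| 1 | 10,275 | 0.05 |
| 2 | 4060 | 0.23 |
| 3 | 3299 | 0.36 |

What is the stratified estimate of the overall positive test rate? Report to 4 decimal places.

0.1494

N = 10275 + 4060 + 3299 = 17634.
Overall proportion = Σ (Nₕ/N)·p̂ₕ.
Σ Nₕp̂ₕ = 513.75 + 933.8 + 1187.64 = 2635.19.
2635.19 / 17634 = 0.149438... → 0.1494.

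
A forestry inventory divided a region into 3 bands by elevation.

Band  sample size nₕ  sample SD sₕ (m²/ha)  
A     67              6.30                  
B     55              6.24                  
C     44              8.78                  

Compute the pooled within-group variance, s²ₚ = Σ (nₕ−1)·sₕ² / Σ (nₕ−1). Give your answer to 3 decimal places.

49.307

Degrees of freedom: 66 + 54 + 43 = 163.
Σ(nₕ−1)sₕ² = 66·39.69 + 54·38.9376 + 43·77.0884 = 8036.9716.
s²ₚ = 8036.9716 / 163 = 49.30657... → 49.307.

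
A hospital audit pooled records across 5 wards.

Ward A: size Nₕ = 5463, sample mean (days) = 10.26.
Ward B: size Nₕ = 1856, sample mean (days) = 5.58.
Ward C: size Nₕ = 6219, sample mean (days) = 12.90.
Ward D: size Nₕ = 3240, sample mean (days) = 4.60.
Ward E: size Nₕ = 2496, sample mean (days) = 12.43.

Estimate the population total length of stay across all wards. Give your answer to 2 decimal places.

192561.24

A: 5463·10.26 = 56050.38
B: 1856·5.58 = 10356.48
C: 6219·12.90 = 80225.1
D: 3240·4.60 = 14904
E: 2496·12.43 = 31025.28
τ̂ = Σ Nₕx̄ₕ = 192561.24.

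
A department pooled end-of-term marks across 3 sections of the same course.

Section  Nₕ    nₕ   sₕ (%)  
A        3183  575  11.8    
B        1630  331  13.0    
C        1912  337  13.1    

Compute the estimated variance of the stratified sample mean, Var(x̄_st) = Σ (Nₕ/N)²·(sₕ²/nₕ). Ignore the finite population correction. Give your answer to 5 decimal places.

N = 6725; Wₕ = Nₕ/N.
section A: (3183/6725)²·11.8²/575 = 0.05424814
section B: (1630/6725)²·13.0²/331 = 0.02999503
section C: (1912/6725)²·13.1²/337 = 0.04116270
Sum = 0.12540588 → 0.12541.

0.12541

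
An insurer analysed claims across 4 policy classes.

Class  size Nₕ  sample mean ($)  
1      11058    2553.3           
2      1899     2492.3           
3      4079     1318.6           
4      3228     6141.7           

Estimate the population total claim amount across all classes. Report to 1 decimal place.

1: 11058·2553.3 = 28234391.4
2: 1899·2492.3 = 4732877.7
3: 4079·1318.6 = 5378569.4
4: 3228·6141.7 = 19825407.6
τ̂ = Σ Nₕx̄ₕ = 58171246.1.

58171246.1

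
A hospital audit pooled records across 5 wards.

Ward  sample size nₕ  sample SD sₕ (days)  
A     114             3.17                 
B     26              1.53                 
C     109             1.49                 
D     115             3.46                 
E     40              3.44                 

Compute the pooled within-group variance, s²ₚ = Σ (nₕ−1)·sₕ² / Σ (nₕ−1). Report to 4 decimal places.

8.1707

A: (114−1)·3.17² = 113·10.0489 = 1135.5257
B: (26−1)·1.53² = 25·2.3409 = 58.5225
C: (109−1)·1.49² = 108·2.2201 = 239.7708
D: (115−1)·3.46² = 114·11.9716 = 1364.7624
E: (40−1)·3.44² = 39·11.8336 = 461.5104
Numerator = 3260.0918; denominator = Σ(nₕ−1) = 399.
s²ₚ = 3260.0918/399 = 8.170656... → 8.1707.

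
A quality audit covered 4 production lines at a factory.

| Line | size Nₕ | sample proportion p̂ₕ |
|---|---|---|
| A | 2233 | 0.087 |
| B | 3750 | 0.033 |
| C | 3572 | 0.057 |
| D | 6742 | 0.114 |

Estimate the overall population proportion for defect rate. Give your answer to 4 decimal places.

0.0792

N = 2233 + 3750 + 3572 + 6742 = 16297.
Overall proportion = Σ (Nₕ/N)·p̂ₕ.
Σ Nₕp̂ₕ = 194.271 + 123.75 + 203.604 + 768.588 = 1290.213.
1290.213 / 16297 = 0.079169... → 0.0792.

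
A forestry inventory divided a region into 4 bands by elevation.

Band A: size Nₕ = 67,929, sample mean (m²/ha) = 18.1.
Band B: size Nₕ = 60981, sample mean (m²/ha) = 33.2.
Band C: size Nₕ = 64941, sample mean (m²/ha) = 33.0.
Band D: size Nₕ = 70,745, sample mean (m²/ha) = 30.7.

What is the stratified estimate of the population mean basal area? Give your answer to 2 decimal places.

28.61

x̄_st = (Σ Nₕx̄ₕ) / (Σ Nₕ) = (67929·18.1 + 60981·33.2 + 64941·33.0 + 70745·30.7) / 264596
= 7569008.6 / 264596 = 28.6059... → 28.61.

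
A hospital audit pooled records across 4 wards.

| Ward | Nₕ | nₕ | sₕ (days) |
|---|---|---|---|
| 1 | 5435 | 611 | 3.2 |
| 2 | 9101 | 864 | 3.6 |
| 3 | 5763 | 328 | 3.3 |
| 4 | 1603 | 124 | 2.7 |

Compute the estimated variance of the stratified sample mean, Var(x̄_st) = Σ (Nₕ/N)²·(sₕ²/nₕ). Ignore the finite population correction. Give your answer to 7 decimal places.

0.0062357

N = 21902; Wₕ = Nₕ/N.
ward 1: (5435/21902)²·3.2²/611 = 0.0010320252
ward 2: (9101/21902)²·3.6²/864 = 0.0025900130
ward 3: (5763/21902)²·3.3²/328 = 0.0022987076
ward 4: (1603/21902)²·2.7²/124 = 0.0003149237
Sum = 0.0062356694 → 0.0062357.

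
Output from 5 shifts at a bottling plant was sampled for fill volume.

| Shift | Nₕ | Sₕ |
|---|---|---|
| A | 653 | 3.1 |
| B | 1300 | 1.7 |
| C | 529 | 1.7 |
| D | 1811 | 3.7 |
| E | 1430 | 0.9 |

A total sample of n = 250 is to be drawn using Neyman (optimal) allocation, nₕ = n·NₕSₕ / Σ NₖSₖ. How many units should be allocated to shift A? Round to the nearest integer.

A: NₕSₕ = 653·3.1 = 2024.3
B: NₕSₕ = 1300·1.7 = 2210
C: NₕSₕ = 529·1.7 = 899.3
D: NₕSₕ = 1811·3.7 = 6700.7
E: NₕSₕ = 1430·0.9 = 1287
Σ NₕSₕ = 13121.3.
n_A = 250·2024.3/13121.3 = 38.569... → 39.

39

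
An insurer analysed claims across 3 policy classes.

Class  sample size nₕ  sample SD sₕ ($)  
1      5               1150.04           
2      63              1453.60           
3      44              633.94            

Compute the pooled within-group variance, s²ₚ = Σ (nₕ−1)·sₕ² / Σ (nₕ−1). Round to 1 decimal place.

1: (5−1)·1150.04² = 4·1322592.0016 = 5290368.0064
2: (63−1)·1453.60² = 62·2112952.96 = 131003083.52
3: (44−1)·633.94² = 43·401879.9236 = 17280836.7148
Numerator = 153574288.2412; denominator = Σ(nₕ−1) = 109.
s²ₚ = 153574288.2412/109 = 1408938.424... → 1408938.4.

1408938.4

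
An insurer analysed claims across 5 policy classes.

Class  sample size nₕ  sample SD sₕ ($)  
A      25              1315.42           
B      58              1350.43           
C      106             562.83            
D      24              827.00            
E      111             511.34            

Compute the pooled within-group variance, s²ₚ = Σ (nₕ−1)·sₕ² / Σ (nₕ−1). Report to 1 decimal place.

A: (25−1)·1315.42² = 24·1730329.7764 = 41527914.6336
B: (58−1)·1350.43² = 57·1823661.1849 = 103948687.5393
C: (106−1)·562.83² = 105·316777.6089 = 33261648.9345
D: (24−1)·827.00² = 23·683929 = 15730367
E: (111−1)·511.34² = 110·261468.5956 = 28761545.516
Numerator = 223230163.6234; denominator = Σ(nₕ−1) = 319.
s²ₚ = 223230163.6234/319 = 699781.077... → 699781.1.

699781.1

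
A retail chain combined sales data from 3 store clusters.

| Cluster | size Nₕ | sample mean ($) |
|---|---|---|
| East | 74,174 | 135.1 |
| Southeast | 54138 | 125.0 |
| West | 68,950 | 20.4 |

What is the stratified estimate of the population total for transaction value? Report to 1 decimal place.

18194737.4

Population total = Σ Nₕ·x̄ₕ (each stratum's size times its mean).
74174·135.1 + 54138·125.0 + 68950·20.4 = 10020907.4 + 6767250 + 1406580 = 18194737.4.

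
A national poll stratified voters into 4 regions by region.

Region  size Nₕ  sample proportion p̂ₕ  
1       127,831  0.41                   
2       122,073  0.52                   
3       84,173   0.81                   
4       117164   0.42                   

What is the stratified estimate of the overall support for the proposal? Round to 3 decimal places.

0.517

N = 127831 + 122073 + 84173 + 117164 = 451241.
Overall proportion = Σ (Nₕ/N)·p̂ₕ.
Σ Nₕp̂ₕ = 52410.71 + 63477.96 + 68180.13 + 49208.88 = 233277.68.
233277.68 / 451241 = 0.51697... → 0.517.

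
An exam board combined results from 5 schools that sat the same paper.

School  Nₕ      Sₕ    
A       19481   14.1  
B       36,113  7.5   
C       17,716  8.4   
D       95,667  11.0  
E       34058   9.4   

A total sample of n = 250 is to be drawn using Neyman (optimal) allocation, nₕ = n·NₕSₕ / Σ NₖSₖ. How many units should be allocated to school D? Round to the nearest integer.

A: NₕSₕ = 19481·14.1 = 274682.1
B: NₕSₕ = 36113·7.5 = 270847.5
C: NₕSₕ = 17716·8.4 = 148814.4
D: NₕSₕ = 95667·11.0 = 1052337
E: NₕSₕ = 34058·9.4 = 320145.2
Σ NₕSₕ = 2066826.2.
n_D = 250·1052337/2066826.2 = 127.289... → 127.

127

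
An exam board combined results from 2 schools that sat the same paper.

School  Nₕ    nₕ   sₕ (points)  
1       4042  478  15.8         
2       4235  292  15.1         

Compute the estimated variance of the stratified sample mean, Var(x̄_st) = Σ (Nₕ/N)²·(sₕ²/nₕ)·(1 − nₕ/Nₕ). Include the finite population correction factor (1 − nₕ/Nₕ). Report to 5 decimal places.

N = 8277; Wₕ = Nₕ/N.
school 1: (4042/8277)²·15.8²/478·(1 − 478/4042) = 0.10981821
school 2: (4235/8277)²·15.1²/292·(1 − 292/4235) = 0.19032916
Sum = 0.30014737 → 0.30015.

0.30015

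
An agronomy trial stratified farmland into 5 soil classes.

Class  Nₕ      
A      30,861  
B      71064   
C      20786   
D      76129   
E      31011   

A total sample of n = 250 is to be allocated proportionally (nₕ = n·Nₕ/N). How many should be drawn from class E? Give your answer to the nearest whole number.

Share of class E = 31011/229851 = 0.13492.
Allocate 250 × 0.13492 = 33.729... → 34.

34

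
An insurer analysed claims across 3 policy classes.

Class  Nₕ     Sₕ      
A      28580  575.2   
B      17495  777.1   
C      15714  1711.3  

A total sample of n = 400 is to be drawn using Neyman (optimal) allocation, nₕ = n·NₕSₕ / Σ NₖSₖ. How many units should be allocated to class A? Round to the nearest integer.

Σ NₕSₕ = 28580·575.2 + 17495·777.1 + 15714·1711.3 = 56925948.7.
Share for A: 16439216/56925948.7 = 0.28878.
n_A = 400 × 0.28878 = 115.513... → 116.

116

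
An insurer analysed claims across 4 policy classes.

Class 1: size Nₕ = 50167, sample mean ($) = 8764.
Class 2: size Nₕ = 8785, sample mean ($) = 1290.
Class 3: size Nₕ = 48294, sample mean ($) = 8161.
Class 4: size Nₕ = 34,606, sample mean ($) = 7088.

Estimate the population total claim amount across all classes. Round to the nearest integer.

1: 50167·8764 = 439663588
2: 8785·1290 = 11332650
3: 48294·8161 = 394127334
4: 34606·7088 = 245287328
τ̂ = Σ Nₕx̄ₕ = 1090410900.

1090410900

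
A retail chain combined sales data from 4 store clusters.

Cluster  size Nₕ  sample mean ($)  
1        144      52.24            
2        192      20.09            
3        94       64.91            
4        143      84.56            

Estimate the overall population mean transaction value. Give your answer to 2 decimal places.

N = 144 + 192 + 94 + 143 = 573.
Overall mean = Σ (Nₕ/N)·x̄ₕ — weight by population share, not a simple average.
Σ Nₕx̄ₕ = 144·52.24 + 192·20.09 + 94·64.91 + 143·84.56 = 7522.56 + 3857.28 + 6101.54 + 12092.08 = 29573.46.
Divide by N: 29573.46 / 573 = 51.6116... → 51.61.

51.61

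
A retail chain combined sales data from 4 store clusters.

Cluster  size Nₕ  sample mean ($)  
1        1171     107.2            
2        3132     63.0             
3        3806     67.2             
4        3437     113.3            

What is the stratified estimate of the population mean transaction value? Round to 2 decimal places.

N = 11546; weights Wₕ = Nₕ/N = (0.1014, 0.2713, 0.3296, 0.2977).
x̄_st = Σ Wₕ·x̄ₕ = 0.1014·107.2 + 0.2713·63.0 + 0.3296·67.2 + 0.2977·113.3 ≈ 83.8405...
→ 83.84.

83.84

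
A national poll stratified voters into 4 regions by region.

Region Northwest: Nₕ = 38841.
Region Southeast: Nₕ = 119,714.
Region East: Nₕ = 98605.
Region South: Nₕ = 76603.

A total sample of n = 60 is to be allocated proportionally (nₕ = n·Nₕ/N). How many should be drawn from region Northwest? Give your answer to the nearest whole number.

7

Share of region Northwest = 38841/333763 = 0.11637.
Allocate 60 × 0.11637 = 6.982... → 7.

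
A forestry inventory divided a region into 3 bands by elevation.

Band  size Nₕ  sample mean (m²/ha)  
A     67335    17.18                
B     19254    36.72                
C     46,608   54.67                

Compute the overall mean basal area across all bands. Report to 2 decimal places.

N = 67335 + 19254 + 46608 = 133197.
Weight each subgroup mean by Nₕ/N and sum.
Σ Nₕx̄ₕ = 67335·17.18 + 19254·36.72 + 46608·54.67 = 1156815.3 + 707006.88 + 2548059.36 = 4411881.54.
Divide by N: 4411881.54 / 133197 = 33.1230... → 33.12.

33.12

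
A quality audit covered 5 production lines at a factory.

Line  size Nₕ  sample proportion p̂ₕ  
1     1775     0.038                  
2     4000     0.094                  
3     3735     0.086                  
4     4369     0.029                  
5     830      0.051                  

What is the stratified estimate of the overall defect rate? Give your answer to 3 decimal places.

0.063

N = 1775 + 4000 + 3735 + 4369 + 830 = 14709.
Overall proportion = Σ (Nₕ/N)·p̂ₕ.
Σ Nₕp̂ₕ = 67.45 + 376 + 321.21 + 126.701 + 42.33 = 933.691.
933.691 / 14709 = 0.06348... → 0.063.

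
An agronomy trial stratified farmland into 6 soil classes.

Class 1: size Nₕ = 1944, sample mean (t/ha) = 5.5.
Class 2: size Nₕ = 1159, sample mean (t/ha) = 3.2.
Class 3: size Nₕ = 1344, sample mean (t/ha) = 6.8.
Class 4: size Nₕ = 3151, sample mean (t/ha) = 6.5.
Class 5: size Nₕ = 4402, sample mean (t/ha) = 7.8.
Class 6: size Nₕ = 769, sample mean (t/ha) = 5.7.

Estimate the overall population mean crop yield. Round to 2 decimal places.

x̄_st = (Σ Nₕx̄ₕ) / (Σ Nₕ) = (1944·5.5 + 1159·3.2 + 1344·6.8 + 3151·6.5 + 4402·7.8 + 769·5.7) / 12769
= 82740.4 / 12769 = 6.4798... → 6.48.

6.48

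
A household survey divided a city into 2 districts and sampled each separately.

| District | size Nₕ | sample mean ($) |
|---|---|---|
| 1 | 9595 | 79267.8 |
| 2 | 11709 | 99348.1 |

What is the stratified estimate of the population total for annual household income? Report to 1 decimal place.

1: 9595·79267.8 = 760574541
2: 11709·99348.1 = 1163266902.9
τ̂ = Σ Nₕx̄ₕ = 1923841443.9.

1923841443.9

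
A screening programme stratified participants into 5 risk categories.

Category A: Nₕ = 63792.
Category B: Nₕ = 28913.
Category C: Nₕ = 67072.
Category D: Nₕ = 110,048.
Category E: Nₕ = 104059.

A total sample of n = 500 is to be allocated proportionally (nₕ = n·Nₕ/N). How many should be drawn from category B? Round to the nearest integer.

39

N = 63792 + 28913 + 67072 + 110048 + 104059 = 373884.
n_B = 500·28913/373884 = 38.666... → 39.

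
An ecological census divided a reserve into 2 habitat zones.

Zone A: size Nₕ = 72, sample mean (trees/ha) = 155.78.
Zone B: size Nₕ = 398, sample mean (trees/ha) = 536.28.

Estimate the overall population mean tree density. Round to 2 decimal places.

477.99

N = 72 + 398 = 470.
Overall mean = Σ (Nₕ/N)·x̄ₕ — weight by population share, not a simple average.
Σ Nₕx̄ₕ = 72·155.78 + 398·536.28 = 11216.16 + 213439.44 = 224655.6.
Divide by N: 224655.6 / 470 = 477.9906... → 477.99.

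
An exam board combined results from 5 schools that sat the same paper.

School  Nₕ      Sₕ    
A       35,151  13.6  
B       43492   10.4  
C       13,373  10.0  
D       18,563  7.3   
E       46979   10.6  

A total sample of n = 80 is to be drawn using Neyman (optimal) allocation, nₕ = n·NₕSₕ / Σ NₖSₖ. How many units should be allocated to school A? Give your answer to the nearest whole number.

23

A: NₕSₕ = 35151·13.6 = 478053.6
B: NₕSₕ = 43492·10.4 = 452316.8
C: NₕSₕ = 13373·10.0 = 133730
D: NₕSₕ = 18563·7.3 = 135509.9
E: NₕSₕ = 46979·10.6 = 497977.4
Σ NₕSₕ = 1697587.7.
n_A = 80·478053.6/1697587.7 = 22.529... → 23.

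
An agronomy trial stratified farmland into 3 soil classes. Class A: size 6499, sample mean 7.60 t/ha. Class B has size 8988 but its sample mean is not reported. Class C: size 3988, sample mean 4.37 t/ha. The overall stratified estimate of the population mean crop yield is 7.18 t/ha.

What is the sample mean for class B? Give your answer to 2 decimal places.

Σ Nₕx̄ₕ = N·μ, so 8988·x̄_B = 19475·7.18 − (6499·7.60 + 3988·4.37).
= 139830.5 − 66819.96 = 73010.54.
x̄_B = 73010.54 / 8988 = 8.1231... → 8.12.

8.12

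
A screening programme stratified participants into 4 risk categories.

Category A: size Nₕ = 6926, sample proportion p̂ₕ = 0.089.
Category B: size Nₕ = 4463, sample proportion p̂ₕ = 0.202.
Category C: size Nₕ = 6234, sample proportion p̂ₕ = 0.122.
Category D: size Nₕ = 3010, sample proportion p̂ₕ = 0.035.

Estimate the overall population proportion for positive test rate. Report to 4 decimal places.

0.1155

Wₕ = Nₕ/N with N = 20633: 0.3357, 0.2163, 0.3021, 0.1459.
p̂_st = 0.3357·0.089 + 0.2163·0.202 + 0.3021·0.122 + 0.1459·0.035 ≈ 0.115535... → 0.1155.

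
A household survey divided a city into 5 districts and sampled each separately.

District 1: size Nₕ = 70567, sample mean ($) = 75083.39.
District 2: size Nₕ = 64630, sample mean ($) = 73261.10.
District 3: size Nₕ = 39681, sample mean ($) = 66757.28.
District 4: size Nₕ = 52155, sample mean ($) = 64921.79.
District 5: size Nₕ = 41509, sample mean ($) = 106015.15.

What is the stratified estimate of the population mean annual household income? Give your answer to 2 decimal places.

N = 70567 + 64630 + 39681 + 52155 + 41509 = 268542.
Weight each subgroup mean by Nₕ/N and sum.
Σ Nₕx̄ₕ = 70567·75083.39 + 64630·73261.10 + 39681·66757.28 + 52155·64921.79 + 41509·106015.15 = 5298409582.13 + 4734864893 + 2648995627.68 + 3385995957.45 + 4400582861.35 = 20468848921.61.
Divide by N: 20468848921.61 / 268542 = 76222.1512... → 76222.15.

76222.15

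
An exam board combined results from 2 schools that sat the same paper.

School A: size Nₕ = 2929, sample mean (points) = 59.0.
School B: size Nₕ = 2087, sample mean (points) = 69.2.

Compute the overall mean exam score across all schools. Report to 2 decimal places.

x̄_st = (Σ Nₕx̄ₕ) / (Σ Nₕ) = (2929·59.0 + 2087·69.2) / 5016
= 317231.4 / 5016 = 63.2439... → 63.24.

63.24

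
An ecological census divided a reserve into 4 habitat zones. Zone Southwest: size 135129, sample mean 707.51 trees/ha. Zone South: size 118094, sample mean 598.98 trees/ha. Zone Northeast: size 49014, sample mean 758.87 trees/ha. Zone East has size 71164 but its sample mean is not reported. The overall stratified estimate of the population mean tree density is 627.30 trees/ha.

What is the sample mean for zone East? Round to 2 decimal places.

N = 135129 + 118094 + 49014 + 71164 = 373401.
Overall total = μ·N = 627.30·373401 = 234234447.3.
Subtract the known strata: 135129·707.51 + 118094·598.98 + 49014·758.87 = 203536317.09.
Remaining total for zone East: 234234447.3 − 203536317.09 = 30698130.21.
Divide by its size: 30698130.21 / 71164 = 431.3716... → 431.37.

431.37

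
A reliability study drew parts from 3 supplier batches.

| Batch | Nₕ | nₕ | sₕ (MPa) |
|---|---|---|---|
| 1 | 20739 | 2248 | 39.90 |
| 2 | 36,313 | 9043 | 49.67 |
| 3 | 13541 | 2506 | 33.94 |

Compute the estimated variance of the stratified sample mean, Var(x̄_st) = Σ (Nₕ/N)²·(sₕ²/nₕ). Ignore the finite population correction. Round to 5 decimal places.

0.15023

N = 70593. Term for each stratum: Wₕ²sₕ²/nₕ.
Var(x̄_st) = 0.06112260 + 0.07218996 + 0.01691301 = 0.15022556 → 0.15023.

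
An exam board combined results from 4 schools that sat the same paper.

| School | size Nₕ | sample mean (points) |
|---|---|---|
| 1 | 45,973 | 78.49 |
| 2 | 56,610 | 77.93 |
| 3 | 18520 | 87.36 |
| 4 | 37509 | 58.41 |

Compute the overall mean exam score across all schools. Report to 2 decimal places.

74.58

N = 45973 + 56610 + 18520 + 37509 = 158612.
Weight each subgroup mean by Nₕ/N and sum.
Σ Nₕx̄ₕ = 45973·78.49 + 56610·77.93 + 18520·87.36 + 37509·58.41 = 3608420.77 + 4411617.3 + 1617907.2 + 2190900.69 = 11828845.96.
Divide by N: 11828845.96 / 158612 = 74.5772... → 74.58.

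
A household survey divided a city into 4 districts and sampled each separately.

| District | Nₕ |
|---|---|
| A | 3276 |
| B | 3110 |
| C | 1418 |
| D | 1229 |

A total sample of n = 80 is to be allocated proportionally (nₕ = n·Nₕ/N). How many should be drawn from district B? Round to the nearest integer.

28

Share of district B = 3110/9033 = 0.34429.
Allocate 80 × 0.34429 = 27.543... → 28.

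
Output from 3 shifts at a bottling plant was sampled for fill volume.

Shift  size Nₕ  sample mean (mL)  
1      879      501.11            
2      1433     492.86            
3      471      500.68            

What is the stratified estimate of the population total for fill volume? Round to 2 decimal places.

Estimate total by summing Nₕ·x̄ₕ over strata.
879·501.11 + 1433·492.86 + 471·500.68 = 440475.69 + 706268.38 + 235820.28 = 1382564.35.

1382564.35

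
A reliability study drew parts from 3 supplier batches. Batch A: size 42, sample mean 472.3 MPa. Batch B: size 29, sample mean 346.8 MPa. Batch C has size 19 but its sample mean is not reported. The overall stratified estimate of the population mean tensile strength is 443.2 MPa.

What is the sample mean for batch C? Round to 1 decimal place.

N = 42 + 29 + 19 = 90.
Overall total = μ·N = 443.2·90 = 39888.
Subtract the known strata: 42·472.3 + 29·346.8 = 29893.8.
Remaining total for batch C: 39888 − 29893.8 = 9994.2.
Divide by its size: 9994.2 / 19 = 526.011... → 526.0.

526.0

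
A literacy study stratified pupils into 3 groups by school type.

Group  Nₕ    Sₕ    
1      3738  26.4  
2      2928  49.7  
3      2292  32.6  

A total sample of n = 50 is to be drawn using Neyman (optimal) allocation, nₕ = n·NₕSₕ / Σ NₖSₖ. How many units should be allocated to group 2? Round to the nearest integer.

23

1: NₕSₕ = 3738·26.4 = 98683.2
2: NₕSₕ = 2928·49.7 = 145521.6
3: NₕSₕ = 2292·32.6 = 74719.2
Σ NₕSₕ = 318924.
n_2 = 50·145521.6/318924 = 22.814... → 23.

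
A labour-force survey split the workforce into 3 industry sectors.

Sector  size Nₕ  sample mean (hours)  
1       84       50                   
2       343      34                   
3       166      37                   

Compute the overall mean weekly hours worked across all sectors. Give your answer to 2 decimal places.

37.11

N = 593; weights Wₕ = Nₕ/N = (0.1417, 0.5784, 0.2799).
x̄_st = Σ Wₕ·x̄ₕ = 0.1417·50 + 0.5784·34 + 0.2799·37 ≈ 37.1062...
→ 37.11.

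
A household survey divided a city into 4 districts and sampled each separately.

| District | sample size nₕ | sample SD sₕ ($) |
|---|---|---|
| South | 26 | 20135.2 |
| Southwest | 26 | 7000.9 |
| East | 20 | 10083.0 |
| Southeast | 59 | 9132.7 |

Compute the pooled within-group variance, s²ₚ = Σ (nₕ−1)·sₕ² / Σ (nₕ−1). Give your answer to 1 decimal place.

South: (26−1)·20135.2² = 25·405426279.04 = 10135656976
Southwest: (26−1)·7000.9² = 25·49012600.81 = 1225315020.25
East: (20−1)·10083.0² = 19·101666889 = 1931670891
Southeast: (59−1)·9132.7² = 58·83406209.29 = 4837560138.82
Numerator = 18130203026.07; denominator = Σ(nₕ−1) = 127.
s²ₚ = 18130203026.07/127 = 142757504.142... → 142757504.1.

142757504.1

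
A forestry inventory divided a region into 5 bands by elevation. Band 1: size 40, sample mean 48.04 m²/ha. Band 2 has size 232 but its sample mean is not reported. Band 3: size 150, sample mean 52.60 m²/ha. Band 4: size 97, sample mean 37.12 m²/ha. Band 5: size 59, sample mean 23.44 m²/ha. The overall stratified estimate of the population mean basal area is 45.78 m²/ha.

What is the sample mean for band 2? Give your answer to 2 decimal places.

50.28

N = 40 + 232 + 150 + 97 + 59 = 578.
Overall total = μ·N = 45.78·578 = 26460.84.
Subtract the known strata: 40·48.04 + 150·52.60 + 97·37.12 + 59·23.44 = 14795.2.
Remaining total for band 2: 26460.84 − 14795.2 = 11665.64.
Divide by its size: 11665.64 / 232 = 50.2829... → 50.28.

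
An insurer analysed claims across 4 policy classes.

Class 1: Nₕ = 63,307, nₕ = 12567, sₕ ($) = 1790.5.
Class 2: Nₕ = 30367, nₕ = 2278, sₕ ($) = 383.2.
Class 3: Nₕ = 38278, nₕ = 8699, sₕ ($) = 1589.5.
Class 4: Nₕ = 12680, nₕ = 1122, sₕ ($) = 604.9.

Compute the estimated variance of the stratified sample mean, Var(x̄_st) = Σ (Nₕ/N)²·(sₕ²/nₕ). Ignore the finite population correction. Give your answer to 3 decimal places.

74.567

N = 144632; Wₕ = Nₕ/N.
class 1: (63307/144632)²·1790.5²/12567 = 48.875557
class 2: (30367/144632)²·383.2²/2278 = 2.841661
class 3: (38278/144632)²·1589.5²/8699 = 20.343301
class 4: (12680/144632)²·604.9²/1122 = 2.506594
Sum = 74.567113 → 74.567.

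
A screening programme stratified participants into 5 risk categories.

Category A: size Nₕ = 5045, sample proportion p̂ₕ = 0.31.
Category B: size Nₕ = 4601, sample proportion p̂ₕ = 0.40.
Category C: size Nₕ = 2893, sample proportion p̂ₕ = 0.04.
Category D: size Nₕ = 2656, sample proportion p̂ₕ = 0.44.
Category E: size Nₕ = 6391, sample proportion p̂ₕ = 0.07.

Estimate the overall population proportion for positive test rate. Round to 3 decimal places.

Wₕ = Nₕ/N with N = 21586: 0.2337, 0.2131, 0.1340, 0.1230, 0.2961.
p̂_st = 0.2337·0.31 + 0.2131·0.40 + 0.1340·0.04 + 0.1230·0.44 + 0.2961·0.07 ≈ 0.23794... → 0.238.

0.238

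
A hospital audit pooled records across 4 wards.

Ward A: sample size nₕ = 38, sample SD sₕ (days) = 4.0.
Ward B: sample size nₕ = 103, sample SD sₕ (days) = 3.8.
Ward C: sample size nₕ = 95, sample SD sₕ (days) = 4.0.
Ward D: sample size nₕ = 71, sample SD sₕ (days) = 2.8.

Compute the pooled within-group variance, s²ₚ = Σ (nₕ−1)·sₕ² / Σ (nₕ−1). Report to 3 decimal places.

A: (38−1)·4.0² = 37·16 = 592
B: (103−1)·3.8² = 102·14.44 = 1472.88
C: (95−1)·4.0² = 94·16 = 1504
D: (71−1)·2.8² = 70·7.84 = 548.8
Numerator = 4117.68; denominator = Σ(nₕ−1) = 303.
s²ₚ = 4117.68/303 = 13.58970... → 13.590.

13.590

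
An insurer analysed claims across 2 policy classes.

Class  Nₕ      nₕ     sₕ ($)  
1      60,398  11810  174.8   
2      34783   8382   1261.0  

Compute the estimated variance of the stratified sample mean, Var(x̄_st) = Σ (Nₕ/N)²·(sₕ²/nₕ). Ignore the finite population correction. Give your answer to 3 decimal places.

N = 95181; Wₕ = Nₕ/N.
class 1: (60398/95181)²·174.8²/11810 = 1.041784
class 2: (34783/95181)²·1261.0²/8382 = 25.334717
Sum = 26.376501 → 26.377.

26.377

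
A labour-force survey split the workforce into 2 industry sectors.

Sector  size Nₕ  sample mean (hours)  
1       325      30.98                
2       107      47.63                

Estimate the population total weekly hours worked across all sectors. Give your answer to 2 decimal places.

15164.91

1: 325·30.98 = 10068.5
2: 107·47.63 = 5096.41
τ̂ = Σ Nₕx̄ₕ = 15164.91.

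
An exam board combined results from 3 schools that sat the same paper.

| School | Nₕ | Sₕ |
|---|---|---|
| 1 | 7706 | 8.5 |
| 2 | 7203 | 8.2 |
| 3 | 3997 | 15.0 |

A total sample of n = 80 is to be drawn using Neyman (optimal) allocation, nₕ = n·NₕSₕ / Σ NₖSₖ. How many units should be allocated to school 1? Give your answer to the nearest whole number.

28

1: NₕSₕ = 7706·8.5 = 65501
2: NₕSₕ = 7203·8.2 = 59064.6
3: NₕSₕ = 3997·15.0 = 59955
Σ NₕSₕ = 184520.6.
n_1 = 80·65501/184520.6 = 28.398... → 28.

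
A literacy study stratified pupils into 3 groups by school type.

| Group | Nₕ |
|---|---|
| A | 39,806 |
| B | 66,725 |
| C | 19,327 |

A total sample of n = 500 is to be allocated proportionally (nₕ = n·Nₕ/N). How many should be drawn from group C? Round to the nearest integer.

Share of group C = 19327/125858 = 0.15356.
Allocate 500 × 0.15356 = 76.781... → 77.

77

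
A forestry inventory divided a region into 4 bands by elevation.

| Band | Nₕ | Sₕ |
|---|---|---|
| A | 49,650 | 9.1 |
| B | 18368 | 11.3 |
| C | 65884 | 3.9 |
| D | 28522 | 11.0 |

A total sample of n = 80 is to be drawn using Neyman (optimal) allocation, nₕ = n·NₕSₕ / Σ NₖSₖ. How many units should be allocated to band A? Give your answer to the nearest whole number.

A: NₕSₕ = 49650·9.1 = 451815
B: NₕSₕ = 18368·11.3 = 207558.4
C: NₕSₕ = 65884·3.9 = 256947.6
D: NₕSₕ = 28522·11.0 = 313742
Σ NₕSₕ = 1230063.
n_A = 80·451815/1230063 = 29.385... → 29.

29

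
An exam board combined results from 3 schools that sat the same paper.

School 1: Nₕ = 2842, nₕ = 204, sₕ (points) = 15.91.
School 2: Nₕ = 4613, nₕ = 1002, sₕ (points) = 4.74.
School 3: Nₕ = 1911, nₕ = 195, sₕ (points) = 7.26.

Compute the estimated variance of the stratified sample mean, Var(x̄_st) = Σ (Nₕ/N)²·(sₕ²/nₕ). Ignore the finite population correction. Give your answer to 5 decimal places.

0.13094

N = 9366. Term for each stratum: Wₕ²sₕ²/nₕ.
Var(x̄_st) = 0.11424838 + 0.00543936 + 0.01125257 = 0.13094030 → 0.13094.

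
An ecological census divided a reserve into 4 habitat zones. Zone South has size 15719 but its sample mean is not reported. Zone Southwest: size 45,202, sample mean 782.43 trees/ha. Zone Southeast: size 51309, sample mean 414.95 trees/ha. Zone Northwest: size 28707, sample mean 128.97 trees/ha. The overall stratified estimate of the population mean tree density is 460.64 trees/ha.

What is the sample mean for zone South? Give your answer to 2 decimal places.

N = 15719 + 45202 + 51309 + 28707 = 140937.
Overall total = μ·N = 460.64·140937 = 64921219.68.
Subtract the known strata: 45202·782.43 + 51309·414.95 + 28707·128.97 = 60360412.2.
Remaining total for zone South: 64921219.68 − 60360412.2 = 4560807.48.
Divide by its size: 4560807.48 / 15719 = 290.1462... → 290.15.

290.15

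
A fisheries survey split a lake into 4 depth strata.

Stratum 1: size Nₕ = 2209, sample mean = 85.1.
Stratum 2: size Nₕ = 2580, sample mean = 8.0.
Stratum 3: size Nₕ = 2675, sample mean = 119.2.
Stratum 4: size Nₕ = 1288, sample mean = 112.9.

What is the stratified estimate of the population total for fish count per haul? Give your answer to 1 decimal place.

672901.1

Population total = Σ Nₕ·x̄ₕ (each stratum's size times its mean).
2209·85.1 + 2580·8.0 + 2675·119.2 + 1288·112.9 = 187985.9 + 20640 + 318860 + 145415.2 = 672901.1.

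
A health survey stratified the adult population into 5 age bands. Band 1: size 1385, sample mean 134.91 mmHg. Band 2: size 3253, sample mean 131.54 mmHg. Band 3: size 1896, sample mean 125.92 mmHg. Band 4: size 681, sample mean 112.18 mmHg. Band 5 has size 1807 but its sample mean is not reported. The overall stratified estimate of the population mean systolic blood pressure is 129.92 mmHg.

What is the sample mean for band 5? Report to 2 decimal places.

134.06

N = 1385 + 3253 + 1896 + 681 + 1807 = 9022.
Overall total = μ·N = 129.92·9022 = 1172138.24.
Subtract the known strata: 1385·134.91 + 3253·131.54 + 1896·125.92 + 681·112.18 = 929888.87.
Remaining total for band 5: 1172138.24 − 929888.87 = 242249.37.
Divide by its size: 242249.37 / 1807 = 134.0616... → 134.06.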